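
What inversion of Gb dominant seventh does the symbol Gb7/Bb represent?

Gb7/Bb means Gb dominant seventh with Bb in the bass. Bb is the third of Gb dominant seventh (Gb–Bb–Db–Fb), so this is first inversion.

first inversion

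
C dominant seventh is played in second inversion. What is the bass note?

G

C dominant seventh is C–E–G–Bb. Second inversion places the fifth in the bass: G.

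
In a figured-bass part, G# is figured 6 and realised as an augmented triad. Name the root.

The figures 6 mean the third of the chord is in the bass. If G# is the third of an augmented triad, the root is E (chord tones E–G#–B#).

E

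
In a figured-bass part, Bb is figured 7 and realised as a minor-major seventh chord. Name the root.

The figures 7 mean the root of the chord is in the bass. If Bb is the root of a minor-major seventh chord, the root is Bb (chord tones Bb–Db–F–A).

Bb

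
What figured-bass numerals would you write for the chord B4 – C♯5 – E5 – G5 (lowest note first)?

4/2

The notes B, C#, E, G stack in thirds as C#–E–G–B — a C# half-diminished seventh chord. The bass B is the seventh, so this is third inversion: figured 4/2.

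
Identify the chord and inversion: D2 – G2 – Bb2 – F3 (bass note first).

G minor seventh, second inversion

The distinct note names are D, G, Bb, F. Stacked in thirds they read G–Bb–D–F, which is a minor seventh chord on G.
The lowest note is D, the fifth of the chord, so this is second inversion (figured bass 4/3).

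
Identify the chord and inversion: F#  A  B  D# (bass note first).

Reducing to letter names: F#, A, B, D#. These stack in thirds as B–D#–F#–A — a B dominant seventh chord.
The lowest note is F#, the fifth of the chord, so this is second inversion (figured bass 4/3).

B dominant seventh, second inversion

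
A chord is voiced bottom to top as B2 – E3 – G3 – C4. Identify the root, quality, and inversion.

C major seventh, third inversion

The distinct note names are B, E, G, C. Stacked in thirds they read C–E–G–B, which is a major seventh chord on C.
The lowest note is B, the seventh of the chord, so this is third inversion (figured bass 4/2).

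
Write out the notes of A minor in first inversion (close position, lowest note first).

The chord tones are A–C–E. With the third (C) lowest for first inversion: C, E, A.

C, E, A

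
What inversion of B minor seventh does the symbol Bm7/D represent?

Bm7/D means B minor seventh with D in the bass. D is the third of B minor seventh (B–D–F#–A), so this is first inversion.

first inversion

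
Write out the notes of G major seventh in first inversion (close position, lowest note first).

B, D, F#, G

The chord tones are G–B–D–F#. With the third (B) lowest for first inversion: B, D, F#, G.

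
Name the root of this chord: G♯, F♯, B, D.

G#

Reordering G#, F#, B, D into stacked thirds gives G#–B–D–F#; the bottom of that stack, G#, is the root.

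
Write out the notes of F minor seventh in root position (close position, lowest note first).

Spelling F minor seventh: F–Ab–C–Eb. In root position the root is bass, giving F, Ab, C, Eb from the bottom.

F, Ab, C, Eb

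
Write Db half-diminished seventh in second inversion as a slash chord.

Dbø7/Abb

Second inversion of Db half-diminished seventh has the fifth (Abb) in the bass. As a slash chord: Dbø7/Abb.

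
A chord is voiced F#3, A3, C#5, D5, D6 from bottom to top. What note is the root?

D

Reordering F#, A, C#, D into stacked thirds gives D–F#–A–C#; the bottom of that stack, D, is the root.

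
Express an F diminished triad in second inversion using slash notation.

Second inversion of F diminished has the fifth (Cb) in the bass. As a slash chord: Fdim/Cb.

Fdim/Cb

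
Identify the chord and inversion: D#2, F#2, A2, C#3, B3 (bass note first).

Reducing to letter names: D#, F#, A, C#, B. These stack in thirds as B–D#–F#–A–C# — a B dominant ninth chord.
The lowest note is D#, the third of the chord, so this is first inversion.

B dominant ninth, first inversion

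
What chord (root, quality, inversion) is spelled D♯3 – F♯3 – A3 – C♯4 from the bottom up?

The distinct note names are D#, F#, A, C#. Stacked in thirds they read D#–F#–A–C#, which is a half-diminished seventh chord on D#.
The lowest note is D#, the root of the chord, so this is root position (figured bass 7).

D# half-diminished seventh, root position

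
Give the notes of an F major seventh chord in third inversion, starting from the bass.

The chord tones are F–A–C–E. With the seventh (E) lowest for third inversion: E, F, A, C.

E, F, A, C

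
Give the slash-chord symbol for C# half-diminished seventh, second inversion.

Second inversion of C# half-diminished seventh has the fifth (G) in the bass. As a slash chord: C#ø7/G.

C#ø7/G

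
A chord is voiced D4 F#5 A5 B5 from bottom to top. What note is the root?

B

The distinct letter names are D, F#, A, B. Arranged as a stack of thirds they read B–D–F#–A, so B is the root (a B minor seventh chord).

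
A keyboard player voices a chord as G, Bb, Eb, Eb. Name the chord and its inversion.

Eb major, first inversion

The distinct note names are G, Bb, Eb. Stacked in thirds they read Eb–G–Bb, which is a major triad on Eb.
The lowest note is G, the third of the chord, so this is first inversion (figured bass 6).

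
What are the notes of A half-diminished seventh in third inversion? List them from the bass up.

Spelling A half-diminished seventh: A–C–Eb–G. In third inversion the seventh is bass, giving G, A, C, Eb from the bottom.

G, A, C, Eb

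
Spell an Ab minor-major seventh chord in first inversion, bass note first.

The chord tones are Ab–Cb–Eb–G. With the third (Cb) lowest for first inversion: Cb, Eb, G, Ab.

Cb, Eb, G, Ab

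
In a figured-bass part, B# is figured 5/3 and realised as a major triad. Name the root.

The figures 5/3 mean the root of the chord is in the bass. If B# is the root of a major triad, the root is B# (chord tones B#–D##–F##).

B#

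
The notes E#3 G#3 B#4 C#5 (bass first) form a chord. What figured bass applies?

The notes E#, G#, B#, C# stack in thirds as C#–E#–G#–B# — a C# major seventh chord. The bass E# is the third, so this is first inversion: figured 6/5.

6/5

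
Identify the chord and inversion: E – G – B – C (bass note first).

The pitch classes E, G, B, C arrange in thirds as C–E–G–B: a C major seventh chord.
E is the third of C major seventh; third in the bass means first inversion (figured bass 6/5).

C major seventh, first inversion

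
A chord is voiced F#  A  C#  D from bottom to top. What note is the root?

D

Reordering F#, A, C#, D into stacked thirds gives D–F#–A–C#; the bottom of that stack, D, is the root.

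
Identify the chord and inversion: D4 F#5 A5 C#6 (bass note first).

The pitch classes D, F#, A, C# arrange in thirds as D–F#–A–C#: a D major seventh chord.
The lowest note is D, the root of the chord, so this is root position (figured bass 7).

D major seventh, root position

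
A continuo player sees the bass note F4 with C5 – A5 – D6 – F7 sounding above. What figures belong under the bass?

The notes F, C, A, D stack in thirds as D–F–A–C — a D minor seventh chord. The bass F is the third, so this is first inversion: figured 6/5.

6/5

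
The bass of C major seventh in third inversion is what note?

B

C major seventh is C–E–G–B. Third inversion places the seventh in the bass: B.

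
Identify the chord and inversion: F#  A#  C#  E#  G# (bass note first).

F# major ninth, root position

Reducing to letter names: F#, A#, C#, E#, G#. These stack in thirds as F#–A#–C#–E#–G# — an F# major ninth chord.
F# is the root of F# major ninth; root in the bass means root position.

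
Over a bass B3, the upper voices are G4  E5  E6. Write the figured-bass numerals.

6/4

The notes B, G, E stack in thirds as E–G–B — an E minor triad. The bass B is the fifth, so this is second inversion: figured 6/4.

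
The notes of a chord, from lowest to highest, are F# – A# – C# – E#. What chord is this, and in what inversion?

F# major seventh, root position

The distinct note names are F#, A#, C#, E#. Stacked in thirds they read F#–A#–C#–E#, which is a major seventh chord on F#.
F# is the root of F# major seventh; root in the bass means root position (figured bass 7).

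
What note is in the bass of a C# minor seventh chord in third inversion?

B

In third inversion the seventh is lowest. For C# minor seventh (C#–E–G#–B) that is B.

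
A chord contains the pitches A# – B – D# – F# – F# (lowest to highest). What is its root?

The distinct letter names are A#, B, D#, F#. Arranged as a stack of thirds they read B–D#–F#–A#, so B is the root (a B major seventh chord).

B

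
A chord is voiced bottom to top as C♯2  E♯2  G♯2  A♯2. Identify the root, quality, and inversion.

A# minor seventh, first inversion

Reducing to letter names: C#, E#, G#, A#. These stack in thirds as A#–C#–E#–G# — an A# minor seventh chord.
The lowest note is C#, the third of the chord, so this is first inversion (figured bass 6/5).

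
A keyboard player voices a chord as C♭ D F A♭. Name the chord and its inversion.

D diminished seventh, third inversion

The pitch classes Cb, D, F, Ab arrange in thirds as D–F–Ab–Cb: a D diminished seventh chord.
The lowest note is Cb, the seventh of the chord, so this is third inversion (figured bass 4/2).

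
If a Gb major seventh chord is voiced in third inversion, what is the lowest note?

In third inversion the seventh is lowest. For Gb major seventh (Gb–Bb–Db–F) that is F.

F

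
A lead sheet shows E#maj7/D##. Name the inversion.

third inversion

E#maj7/D## means E# major seventh with D## in the bass. D## is the seventh of E# major seventh (E#–G##–B#–D##), so this is third inversion.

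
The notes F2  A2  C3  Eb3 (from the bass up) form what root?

The distinct letter names are F, A, C, Eb. Arranged as a stack of thirds they read F–A–C–Eb, so F is the root (an F dominant seventh chord).

F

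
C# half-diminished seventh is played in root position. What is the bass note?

The root of C# half-diminished seventh (C#–E–G–B) is C#; that is the bass in root position.

C#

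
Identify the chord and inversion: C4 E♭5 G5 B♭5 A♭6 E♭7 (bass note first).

Reducing to letter names: C, Eb, G, Bb, Ab. These stack in thirds as Ab–C–Eb–G–Bb — an Ab major ninth chord.
C is the third of Ab major ninth; third in the bass means first inversion.

Ab major ninth, first inversion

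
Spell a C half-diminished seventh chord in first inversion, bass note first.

Spelling C half-diminished seventh: C–Eb–Gb–Bb. In first inversion the third is bass, giving Eb, Gb, Bb, C from the bottom.

Eb, Gb, Bb, C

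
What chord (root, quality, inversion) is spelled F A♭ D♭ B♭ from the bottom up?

Reducing to letter names: F, Ab, Db, Bb. These stack in thirds as Bb–Db–F–Ab — a Bb minor seventh chord.
F is the fifth of Bb minor seventh; fifth in the bass means second inversion (figured bass 4/3).

Bb minor seventh, second inversion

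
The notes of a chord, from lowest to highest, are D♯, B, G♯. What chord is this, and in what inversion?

G# minor, second inversion

The distinct note names are D#, B, G#. Stacked in thirds they read G#–B–D#, which is a minor triad on G#.
With the fifth (D#) in the bass, the chord is in second inversion (figured bass 6/4).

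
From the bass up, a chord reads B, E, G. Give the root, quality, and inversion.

E minor, second inversion

The pitch classes B, E, G arrange in thirds as E–G–B: an E minor triad.
The lowest note is B, the fifth of the chord, so this is second inversion (figured bass 6/4).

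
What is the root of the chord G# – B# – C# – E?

C#

G#, B#, C#, E are the tones of a C# minor-major seventh chord (C#–E–G#–B#), making C# the root.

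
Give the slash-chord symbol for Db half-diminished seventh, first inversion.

Dbø7/Fb

First inversion of Db half-diminished seventh has the third (Fb) in the bass. As a slash chord: Dbø7/Fb.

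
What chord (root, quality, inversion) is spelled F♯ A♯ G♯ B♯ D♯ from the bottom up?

G# dominant ninth, third inversion

The pitch classes F#, A#, G#, B#, D# arrange in thirds as G#–B#–D#–F#–A#: a G# dominant ninth chord.
The lowest note is F#, the seventh of the chord, so this is third inversion.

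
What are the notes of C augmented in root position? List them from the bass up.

C, E, G#

The chord tones are C–E–G#. With the root (C) lowest for root position: C, E, G#.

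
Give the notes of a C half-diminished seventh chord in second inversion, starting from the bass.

C half-diminished seventh is C–Eb–Gb–Bb. Second inversion puts the fifth (Gb) in the bass, with the remaining tones above: Gb, Bb, C, Eb.

Gb, Bb, C, Eb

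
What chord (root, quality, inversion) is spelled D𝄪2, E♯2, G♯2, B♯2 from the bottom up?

E# minor-major seventh, third inversion

Reducing to letter names: D##, E#, G#, B#. These stack in thirds as E#–G#–B#–D## — an E# minor-major seventh chord.
D## is the seventh of E# minor-major seventh; seventh in the bass means third inversion (figured bass 4/2).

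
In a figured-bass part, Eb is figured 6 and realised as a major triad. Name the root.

The figures 6 mean the third of the chord is in the bass. If Eb is the third of a major triad, the root is Cb (chord tones Cb–Eb–Gb).

Cb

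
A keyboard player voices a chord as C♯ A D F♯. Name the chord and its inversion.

The distinct note names are C#, A, D, F#. Stacked in thirds they read D–F#–A–C#, which is a major seventh chord on D.
C# is the seventh of D major seventh; seventh in the bass means third inversion (figured bass 4/2).

D major seventh, third inversion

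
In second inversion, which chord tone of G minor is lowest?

D

G minor is G–Bb–D. Second inversion places the fifth in the bass: D.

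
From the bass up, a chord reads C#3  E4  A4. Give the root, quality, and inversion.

A major, first inversion

The distinct note names are C#, E, A. Stacked in thirds they read A–C#–E, which is a major triad on A.
C# is the third of A major; third in the bass means first inversion (figured bass 6).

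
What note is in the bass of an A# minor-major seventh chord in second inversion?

In second inversion the fifth is lowest. For A# minor-major seventh (A#–C#–E#–G##) that is E#.

E#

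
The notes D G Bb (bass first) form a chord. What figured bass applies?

The notes D, G, Bb stack in thirds as G–Bb–D — a G minor triad. The bass D is the fifth, so this is second inversion: figured 6/4.

6/4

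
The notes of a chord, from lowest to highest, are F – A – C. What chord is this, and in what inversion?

Reducing to letter names: F, A, C. These stack in thirds as F–A–C — an F major triad.
With the root (F) in the bass, the chord is in root position (figured bass 5/3).

F major, root position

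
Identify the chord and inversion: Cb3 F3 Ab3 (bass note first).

F diminished, second inversion

Reducing to letter names: Cb, F, Ab. These stack in thirds as F–Ab–Cb — an F diminished triad.
Cb is the fifth of F diminished; fifth in the bass means second inversion (figured bass 6/4).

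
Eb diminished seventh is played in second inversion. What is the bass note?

Bbb

In second inversion the fifth is lowest. For Eb diminished seventh (Eb–Gb–Bbb–Dbb) that is Bbb.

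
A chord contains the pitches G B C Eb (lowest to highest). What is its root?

G, B, C, Eb are the tones of a C minor-major seventh chord (C–Eb–G–B), making C the root.

C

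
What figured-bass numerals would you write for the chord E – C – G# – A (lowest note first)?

The notes E, C, G#, A stack in thirds as A–C–E–G# — an A minor-major seventh chord. The bass E is the fifth, so this is second inversion: figured 4/3.

4/3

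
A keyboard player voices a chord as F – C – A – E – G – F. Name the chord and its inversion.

F major ninth, root position

Reducing to letter names: F, C, A, E, G. These stack in thirds as F–A–C–E–G — an F major ninth chord.
The lowest note is F, the root of the chord, so this is root position.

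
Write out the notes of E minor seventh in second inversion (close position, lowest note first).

B, D, E, G

The chord tones are E–G–B–D. With the fifth (B) lowest for second inversion: B, D, E, G.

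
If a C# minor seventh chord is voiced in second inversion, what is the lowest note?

G#

In second inversion the fifth is lowest. For C# minor seventh (C#–E–G#–B) that is G#.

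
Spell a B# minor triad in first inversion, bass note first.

D#, F##, B#

B# minor is B#–D#–F##. First inversion puts the third (D#) in the bass, with the remaining tones above: D#, F##, B#.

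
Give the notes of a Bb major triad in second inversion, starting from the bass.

F, Bb, D

The chord tones are Bb–D–F. With the fifth (F) lowest for second inversion: F, Bb, D.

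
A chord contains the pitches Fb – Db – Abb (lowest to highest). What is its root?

Db

Fb, Db, Abb are the tones of a Db diminished triad (Db–Fb–Abb), making Db the root.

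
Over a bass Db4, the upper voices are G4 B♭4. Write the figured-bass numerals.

6/4

The notes Db, G, Bb stack in thirds as G–Bb–Db — a G diminished triad. The bass Db is the fifth, so this is second inversion: figured 6/4.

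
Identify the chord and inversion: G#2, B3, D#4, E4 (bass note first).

Reducing to letter names: G#, B, D#, E. These stack in thirds as E–G#–B–D# — an E major seventh chord.
G# is the third of E major seventh; third in the bass means first inversion (figured bass 6/5).

E major seventh, first inversion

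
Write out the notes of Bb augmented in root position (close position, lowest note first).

Bb, D, F#

Bb augmented is Bb–D–F#. Root position puts the root (Bb) in the bass, with the remaining tones above: Bb, D, F#.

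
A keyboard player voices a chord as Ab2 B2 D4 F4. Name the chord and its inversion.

Reducing to letter names: Ab, B, D, F. These stack in thirds as B–D–F–Ab — a B diminished seventh chord.
The lowest note is Ab, the seventh of the chord, so this is third inversion (figured bass 4/2).

B diminished seventh, third inversion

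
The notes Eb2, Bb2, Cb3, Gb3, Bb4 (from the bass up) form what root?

Cb

The distinct letter names are Eb, Bb, Cb, Gb. Arranged as a stack of thirds they read Cb–Eb–Gb–Bb, so Cb is the root (a Cb major seventh chord).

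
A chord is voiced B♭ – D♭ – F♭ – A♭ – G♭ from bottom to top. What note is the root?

Gb

The distinct letter names are Bb, Db, Fb, Ab, Gb. Arranged as a stack of thirds they read Gb–Bb–Db–Fb–Ab, so Gb is the root (a Gb dominant ninth chord).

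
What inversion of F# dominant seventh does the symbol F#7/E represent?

F#7/E means F# dominant seventh with E in the bass. E is the seventh of F# dominant seventh (F#–A#–C#–E), so this is third inversion.

third inversion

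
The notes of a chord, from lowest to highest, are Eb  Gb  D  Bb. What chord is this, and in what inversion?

Eb minor-major seventh, root position

The pitch classes Eb, Gb, D, Bb arrange in thirds as Eb–Gb–Bb–D: an Eb minor-major seventh chord.
Eb is the root of Eb minor-major seventh; root in the bass means root position (figured bass 7).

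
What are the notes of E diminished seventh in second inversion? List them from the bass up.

Bb, Db, E, G

The chord tones are E–G–Bb–Db. With the fifth (Bb) lowest for second inversion: Bb, Db, E, G.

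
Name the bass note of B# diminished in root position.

B#

In root position the root is lowest. For B# diminished (B#–D#–F#) that is B#.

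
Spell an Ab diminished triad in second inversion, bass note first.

Ebb, Ab, Cb

The chord tones are Ab–Cb–Ebb. With the fifth (Ebb) lowest for second inversion: Ebb, Ab, Cb.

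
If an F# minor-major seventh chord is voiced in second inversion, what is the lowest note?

The fifth of F# minor-major seventh (F#–A–C#–E#) is C#; that is the bass in second inversion.

C#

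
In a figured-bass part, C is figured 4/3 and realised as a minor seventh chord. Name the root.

The figures 4/3 mean the fifth of the chord is in the bass. If C is the fifth of a minor seventh chord, the root is F (chord tones F–Ab–C–Eb).

F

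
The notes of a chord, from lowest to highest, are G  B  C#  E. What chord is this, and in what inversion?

C# half-diminished seventh, second inversion

The pitch classes G, B, C#, E arrange in thirds as C#–E–G–B: a C# half-diminished seventh chord.
With the fifth (G) in the bass, the chord is in second inversion (figured bass 4/3).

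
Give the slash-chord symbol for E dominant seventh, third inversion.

E7/D

Third inversion of E dominant seventh has the seventh (D) in the bass. As a slash chord: E7/D.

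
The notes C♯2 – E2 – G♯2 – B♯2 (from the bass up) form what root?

C#

Reordering C#, E, G#, B# into stacked thirds gives C#–E–G#–B#; the bottom of that stack, C#, is the root.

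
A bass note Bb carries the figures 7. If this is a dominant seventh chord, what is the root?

Bb

The figures 7 mean the root of the chord is in the bass. If Bb is the root of a dominant seventh chord, the root is Bb (chord tones Bb–D–F–Ab).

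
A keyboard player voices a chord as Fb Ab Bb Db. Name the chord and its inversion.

The pitch classes Fb, Ab, Bb, Db arrange in thirds as Bb–Db–Fb–Ab: a Bb half-diminished seventh chord.
The lowest note is Fb, the fifth of the chord, so this is second inversion (figured bass 4/3).

Bb half-diminished seventh, second inversion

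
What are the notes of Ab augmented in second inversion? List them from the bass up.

The chord tones are Ab–C–E. With the fifth (E) lowest for second inversion: E, Ab, C.

E, Ab, C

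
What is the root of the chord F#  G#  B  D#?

Reordering F#, G#, B, D# into stacked thirds gives G#–B–D#–F#; the bottom of that stack, G#, is the root.

G#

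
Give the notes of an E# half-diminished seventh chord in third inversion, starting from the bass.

E# half-diminished seventh is E#–G#–B–D#. Third inversion puts the seventh (D#) in the bass, with the remaining tones above: D#, E#, G#, B.

D#, E#, G#, B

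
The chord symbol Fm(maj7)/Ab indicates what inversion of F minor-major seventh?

Fm(maj7)/Ab means F minor-major seventh with Ab in the bass. Ab is the third of F minor-major seventh (F–Ab–C–E), so this is first inversion.

first inversion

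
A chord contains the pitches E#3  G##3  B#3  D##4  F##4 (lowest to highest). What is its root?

E#

Reordering E#, G##, B#, D##, F## into stacked thirds gives E#–G##–B#–D##–F##; the bottom of that stack, E#, is the root.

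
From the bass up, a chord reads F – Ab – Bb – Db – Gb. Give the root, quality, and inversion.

The pitch classes F, Ab, Bb, Db, Gb arrange in thirds as Gb–Bb–Db–F–Ab: a Gb major ninth chord.
With the seventh (F) in the bass, the chord is in third inversion.

Gb major ninth, third inversion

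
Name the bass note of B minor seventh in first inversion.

D

The third of B minor seventh (B–D–F#–A) is D; that is the bass in first inversion.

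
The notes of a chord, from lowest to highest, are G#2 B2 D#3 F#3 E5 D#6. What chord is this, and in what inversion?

The pitch classes G#, B, D#, F#, E arrange in thirds as E–G#–B–D#–F#: an E major ninth chord.
With the third (G#) in the bass, the chord is in first inversion.

E major ninth, first inversion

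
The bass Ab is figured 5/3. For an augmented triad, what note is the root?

Ab

The figures 5/3 mean the root of the chord is in the bass. If Ab is the root of an augmented triad, the root is Ab (chord tones Ab–C–E).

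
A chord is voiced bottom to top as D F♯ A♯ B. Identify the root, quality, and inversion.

The distinct note names are D, F#, A#, B. Stacked in thirds they read B–D–F#–A#, which is a minor-major seventh chord on B.
With the third (D) in the bass, the chord is in first inversion (figured bass 6/5).

B minor-major seventh, first inversion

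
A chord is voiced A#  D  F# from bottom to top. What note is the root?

D

A#, D, F# are the tones of a D augmented triad (D–F#–A#), making D the root.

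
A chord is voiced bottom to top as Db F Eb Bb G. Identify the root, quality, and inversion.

Eb dominant ninth, third inversion

The distinct note names are Db, F, Eb, Bb, G. Stacked in thirds they read Eb–G–Bb–Db–F, which is a dominant ninth chord on Eb.
The lowest note is Db, the seventh of the chord, so this is third inversion.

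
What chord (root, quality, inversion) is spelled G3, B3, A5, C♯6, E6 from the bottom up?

The distinct note names are G, B, A, C#, E. Stacked in thirds they read A–C#–E–G–B, which is a dominant ninth chord on A.
G is the seventh of A dominant ninth; seventh in the bass means third inversion.

A dominant ninth, third inversion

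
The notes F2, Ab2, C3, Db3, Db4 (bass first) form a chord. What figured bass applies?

6/5

The notes F, Ab, C, Db stack in thirds as Db–F–Ab–C — a Db major seventh chord. The bass F is the third, so this is first inversion: figured 6/5.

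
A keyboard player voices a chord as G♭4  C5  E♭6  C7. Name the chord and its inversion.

C diminished, second inversion

Reducing to letter names: Gb, C, Eb. These stack in thirds as C–Eb–Gb — a C diminished triad.
With the fifth (Gb) in the bass, the chord is in second inversion (figured bass 6/4).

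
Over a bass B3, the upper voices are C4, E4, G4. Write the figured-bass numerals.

4/2

The notes B, C, E, G stack in thirds as C–E–G–B — a C major seventh chord. The bass B is the seventh, so this is third inversion: figured 4/2.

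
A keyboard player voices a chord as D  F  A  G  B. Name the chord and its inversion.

G dominant ninth, second inversion

The distinct note names are D, F, A, G, B. Stacked in thirds they read G–B–D–F–A, which is a dominant ninth chord on G.
The lowest note is D, the fifth of the chord, so this is second inversion.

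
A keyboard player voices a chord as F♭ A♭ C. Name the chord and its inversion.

Fb augmented, root position

The pitch classes Fb, Ab, C arrange in thirds as Fb–Ab–C: an Fb augmented triad.
The lowest note is Fb, the root of the chord, so this is root position (figured bass 5/3).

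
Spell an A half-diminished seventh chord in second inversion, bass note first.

Spelling A half-diminished seventh: A–C–Eb–G. In second inversion the fifth is bass, giving Eb, G, A, C from the bottom.

Eb, G, A, C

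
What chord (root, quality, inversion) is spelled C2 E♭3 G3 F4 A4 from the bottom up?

F dominant ninth, second inversion

The distinct note names are C, Eb, G, F, A. Stacked in thirds they read F–A–C–Eb–G, which is a dominant ninth chord on F.
With the fifth (C) in the bass, the chord is in second inversion.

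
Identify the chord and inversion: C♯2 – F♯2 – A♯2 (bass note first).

F# major, second inversion

The pitch classes C#, F#, A# arrange in thirds as F#–A#–C#: an F# major triad.
With the fifth (C#) in the bass, the chord is in second inversion (figured bass 6/4).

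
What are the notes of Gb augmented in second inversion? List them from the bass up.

Gb augmented is Gb–Bb–D. Second inversion puts the fifth (D) in the bass, with the remaining tones above: D, Gb, Bb.

D, Gb, Bb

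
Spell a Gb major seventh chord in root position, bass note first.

The chord tones are Gb–Bb–Db–F. With the root (Gb) lowest for root position: Gb, Bb, Db, F.

Gb, Bb, Db, F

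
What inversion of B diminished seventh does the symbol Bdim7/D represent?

Bdim7/D means B diminished seventh with D in the bass. D is the third of B diminished seventh (B–D–F–Ab), so this is first inversion.

first inversion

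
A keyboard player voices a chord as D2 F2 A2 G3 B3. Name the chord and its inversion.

Reducing to letter names: D, F, A, G, B. These stack in thirds as G–B–D–F–A — a G dominant ninth chord.
D is the fifth of G dominant ninth; fifth in the bass means second inversion.

G dominant ninth, second inversion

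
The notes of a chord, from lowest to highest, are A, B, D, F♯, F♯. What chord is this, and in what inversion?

The pitch classes A, B, D, F# arrange in thirds as B–D–F#–A: a B minor seventh chord.
The lowest note is A, the seventh of the chord, so this is third inversion (figured bass 4/2).

B minor seventh, third inversion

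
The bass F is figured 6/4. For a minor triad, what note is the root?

Bb

The figures 6/4 mean the fifth of the chord is in the bass. If F is the fifth of a minor triad, the root is Bb (chord tones Bb–Db–F).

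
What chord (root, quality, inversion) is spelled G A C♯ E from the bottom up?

The distinct note names are G, A, C#, E. Stacked in thirds they read A–C#–E–G, which is a dominant seventh chord on A.
The lowest note is G, the seventh of the chord, so this is third inversion (figured bass 4/2).

A dominant seventh, third inversion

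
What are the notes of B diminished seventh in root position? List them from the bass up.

B, D, F, Ab

Spelling B diminished seventh: B–D–F–Ab. In root position the root is bass, giving B, D, F, Ab from the bottom.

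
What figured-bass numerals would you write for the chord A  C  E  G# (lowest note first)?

The notes A, C, E, G# stack in thirds as A–C–E–G# — an A minor-major seventh chord. The bass A is the root, so this is root position: figured 7.

7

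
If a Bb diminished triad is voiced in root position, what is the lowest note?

In root position the root is lowest. For Bb diminished (Bb–Db–Fb) that is Bb.

Bb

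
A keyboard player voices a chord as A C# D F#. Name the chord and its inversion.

The distinct note names are A, C#, D, F#. Stacked in thirds they read D–F#–A–C#, which is a major seventh chord on D.
A is the fifth of D major seventh; fifth in the bass means second inversion (figured bass 4/3).

D major seventh, second inversion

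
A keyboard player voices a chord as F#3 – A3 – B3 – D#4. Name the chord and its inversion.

The pitch classes F#, A, B, D# arrange in thirds as B–D#–F#–A: a B dominant seventh chord.
With the fifth (F#) in the bass, the chord is in second inversion (figured bass 4/3).

B dominant seventh, second inversion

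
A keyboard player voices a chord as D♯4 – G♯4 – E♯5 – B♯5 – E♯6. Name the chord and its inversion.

E# minor seventh, third inversion

Reducing to letter names: D#, G#, E#, B#. These stack in thirds as E#–G#–B#–D# — an E# minor seventh chord.
The lowest note is D#, the seventh of the chord, so this is third inversion (figured bass 4/2).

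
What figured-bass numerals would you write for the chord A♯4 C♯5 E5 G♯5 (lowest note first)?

The notes A#, C#, E, G# stack in thirds as A#–C#–E–G# — an A# half-diminished seventh chord. The bass A# is the root, so this is root position: figured 7.

7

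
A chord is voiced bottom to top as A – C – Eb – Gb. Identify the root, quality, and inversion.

The distinct note names are A, C, Eb, Gb. Stacked in thirds they read A–C–Eb–Gb, which is a diminished seventh chord on A.
With the root (A) in the bass, the chord is in root position (figured bass 7).

A diminished seventh, root position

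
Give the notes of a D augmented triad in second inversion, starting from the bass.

A#, D, F#

Spelling D augmented: D–F#–A#. In second inversion the fifth is bass, giving A#, D, F# from the bottom.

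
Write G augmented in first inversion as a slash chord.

First inversion of G augmented has the third (B) in the bass. As a slash chord: Gaug/B.

Gaug/B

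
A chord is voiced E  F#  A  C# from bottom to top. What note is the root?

Reordering E, F#, A, C# into stacked thirds gives F#–A–C#–E; the bottom of that stack, F#, is the root.

F#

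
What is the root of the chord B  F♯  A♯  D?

B

The distinct letter names are B, F#, A#, D. Arranged as a stack of thirds they read B–D–F#–A#, so B is the root (a B minor-major seventh chord).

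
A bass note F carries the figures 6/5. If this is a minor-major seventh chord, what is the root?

D

The figures 6/5 mean the third of the chord is in the bass. If F is the third of a minor-major seventh chord, the root is D (chord tones D–F–A–C#).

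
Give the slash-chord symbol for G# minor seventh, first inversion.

First inversion of G# minor seventh has the third (B) in the bass. As a slash chord: G#m7/B.

G#m7/B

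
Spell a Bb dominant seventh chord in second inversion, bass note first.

Spelling Bb dominant seventh: Bb–D–F–Ab. In second inversion the fifth is bass, giving F, Ab, Bb, D from the bottom.

F, Ab, Bb, D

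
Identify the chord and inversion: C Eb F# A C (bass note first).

F# diminished seventh, second inversion

The distinct note names are C, Eb, F#, A. Stacked in thirds they read F#–A–C–Eb, which is a diminished seventh chord on F#.
With the fifth (C) in the bass, the chord is in second inversion (figured bass 4/3).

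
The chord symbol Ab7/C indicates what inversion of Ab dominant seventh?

first inversion

Ab7/C means Ab dominant seventh with C in the bass. C is the third of Ab dominant seventh (Ab–C–Eb–Gb), so this is first inversion.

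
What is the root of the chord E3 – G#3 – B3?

Reordering E, G#, B into stacked thirds gives E–G#–B; the bottom of that stack, E, is the root.

E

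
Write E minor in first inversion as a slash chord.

Em/G

First inversion of E minor has the third (G) in the bass. As a slash chord: Em/G.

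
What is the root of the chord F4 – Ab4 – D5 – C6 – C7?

Reordering F, Ab, D, C into stacked thirds gives D–F–Ab–C; the bottom of that stack, D, is the root.

D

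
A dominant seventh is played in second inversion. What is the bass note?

In second inversion the fifth is lowest. For A dominant seventh (A–C#–E–G) that is E.

E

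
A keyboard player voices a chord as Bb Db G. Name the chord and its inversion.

The distinct note names are Bb, Db, G. Stacked in thirds they read G–Bb–Db, which is a diminished triad on G.
Bb is the third of G diminished; third in the bass means first inversion (figured bass 6).

G diminished, first inversion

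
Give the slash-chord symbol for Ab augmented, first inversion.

First inversion of Ab augmented has the third (C) in the bass. As a slash chord: Abaug/C.

Abaug/C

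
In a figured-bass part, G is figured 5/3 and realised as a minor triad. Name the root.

G

The figures 5/3 mean the root of the chord is in the bass. If G is the root of a minor triad, the root is G (chord tones G–Bb–D).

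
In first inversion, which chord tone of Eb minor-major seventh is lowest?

The third of Eb minor-major seventh (Eb–Gb–Bb–D) is Gb; that is the bass in first inversion.

Gb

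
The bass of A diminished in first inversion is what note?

C

A diminished is A–C–Eb. First inversion places the third in the bass: C.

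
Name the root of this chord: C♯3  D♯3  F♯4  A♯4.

C#, D#, F#, A# are the tones of a D# minor seventh chord (D#–F#–A#–C#), making D# the root.

D#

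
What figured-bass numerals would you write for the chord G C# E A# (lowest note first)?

4/2

The notes G, C#, E, A# stack in thirds as A#–C#–E–G — an A# diminished seventh chord. The bass G is the seventh, so this is third inversion: figured 4/2.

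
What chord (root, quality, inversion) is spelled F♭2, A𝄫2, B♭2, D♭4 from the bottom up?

The pitch classes Fb, Abb, Bb, Db arrange in thirds as Bb–Db–Fb–Abb: a Bb diminished seventh chord.
With the fifth (Fb) in the bass, the chord is in second inversion (figured bass 4/3).

Bb diminished seventh, second inversion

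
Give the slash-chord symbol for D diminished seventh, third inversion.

Third inversion of D diminished seventh has the seventh (Cb) in the bass. As a slash chord: Ddim7/Cb.

Ddim7/Cb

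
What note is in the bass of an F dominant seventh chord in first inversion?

A

In first inversion the third is lowest. For F dominant seventh (F–A–C–Eb) that is A.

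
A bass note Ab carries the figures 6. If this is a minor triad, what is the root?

The figures 6 mean the third of the chord is in the bass. If Ab is the third of a minor triad, the root is F (chord tones F–Ab–C).

F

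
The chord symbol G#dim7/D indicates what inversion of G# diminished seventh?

G#dim7/D means G# diminished seventh with D in the bass. D is the fifth of G# diminished seventh (G#–B–D–F), so this is second inversion.

second inversion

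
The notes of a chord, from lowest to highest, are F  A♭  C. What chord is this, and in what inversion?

F minor, root position

The distinct note names are F, Ab, C. Stacked in thirds they read F–Ab–C, which is a minor triad on F.
F is the root of F minor; root in the bass means root position (figured bass 5/3).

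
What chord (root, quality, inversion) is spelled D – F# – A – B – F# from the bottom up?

The pitch classes D, F#, A, B arrange in thirds as B–D–F#–A: a B minor seventh chord.
D is the third of B minor seventh; third in the bass means first inversion (figured bass 6/5).

B minor seventh, first inversion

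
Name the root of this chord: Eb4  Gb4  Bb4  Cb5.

Cb

Eb, Gb, Bb, Cb are the tones of a Cb major seventh chord (Cb–Eb–Gb–Bb), making Cb the root.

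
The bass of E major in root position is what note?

The root of E major (E–G#–B) is E; that is the bass in root position.

E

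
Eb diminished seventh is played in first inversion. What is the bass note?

The third of Eb diminished seventh (Eb–Gb–Bbb–Dbb) is Gb; that is the bass in first inversion.

Gb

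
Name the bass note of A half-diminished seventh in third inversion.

G

The seventh of A half-diminished seventh (A–C–Eb–G) is G; that is the bass in third inversion.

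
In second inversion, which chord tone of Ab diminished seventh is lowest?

Ab diminished seventh is Ab–Cb–Ebb–Gbb. Second inversion places the fifth in the bass: Ebb.

Ebb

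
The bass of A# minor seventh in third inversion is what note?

The seventh of A# minor seventh (A#–C#–E#–G#) is G#; that is the bass in third inversion.

G#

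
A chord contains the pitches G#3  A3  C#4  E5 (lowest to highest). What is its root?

The distinct letter names are G#, A, C#, E. Arranged as a stack of thirds they read A–C#–E–G#, so A is the root (an A major seventh chord).

A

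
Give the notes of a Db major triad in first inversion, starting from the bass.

The chord tones are Db–F–Ab. With the third (F) lowest for first inversion: F, Ab, Db.

F, Ab, Db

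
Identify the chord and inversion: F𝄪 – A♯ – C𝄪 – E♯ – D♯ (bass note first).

D# major ninth, first inversion

The distinct note names are F##, A#, C##, E#, D#. Stacked in thirds they read D#–F##–A#–C##–E#, which is a major ninth chord on D#.
The lowest note is F##, the third of the chord, so this is first inversion.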